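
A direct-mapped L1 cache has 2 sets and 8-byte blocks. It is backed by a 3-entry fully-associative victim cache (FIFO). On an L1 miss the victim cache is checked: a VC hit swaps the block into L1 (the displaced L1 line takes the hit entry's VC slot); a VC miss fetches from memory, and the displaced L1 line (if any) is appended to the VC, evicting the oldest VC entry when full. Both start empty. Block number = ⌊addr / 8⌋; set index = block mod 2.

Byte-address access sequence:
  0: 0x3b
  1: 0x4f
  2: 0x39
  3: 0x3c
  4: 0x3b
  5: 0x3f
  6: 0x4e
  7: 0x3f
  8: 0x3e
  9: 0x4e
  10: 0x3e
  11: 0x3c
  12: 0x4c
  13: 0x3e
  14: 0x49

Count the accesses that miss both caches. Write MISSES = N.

  [0] addr=0x3b blk=7 s=1: MISS | VC []
  [1] addr=0x4f blk=9 s=1: MISS | VC [7]
  [2] addr=0x39 blk=7 s=1: VC-HIT | VC [9]
  [3] addr=0x3c blk=7 s=1: L1-HIT | VC [9]
  [4] addr=0x3b blk=7 s=1: L1-HIT | VC [9]
  [5] addr=0x3f blk=7 s=1: L1-HIT | VC [9]
  [6] addr=0x4e blk=9 s=1: VC-HIT | VC [7]
  [7] addr=0x3f blk=7 s=1: VC-HIT | VC [9]
  [8] addr=0x3e blk=7 s=1: L1-HIT | VC [9]
  [9] addr=0x4e blk=9 s=1: VC-HIT | VC [7]
  [10] addr=0x3e blk=7 s=1: VC-HIT | VC [9]
  [11] addr=0x3c blk=7 s=1: L1-HIT | VC [9]
  [12] addr=0x4c blk=9 s=1: VC-HIT | VC [7]
  [13] addr=0x3e blk=7 s=1: VC-HIT | VC [9]
  [14] addr=0x49 blk=9 s=1: VC-HIT | VC [7]

MISSES = 2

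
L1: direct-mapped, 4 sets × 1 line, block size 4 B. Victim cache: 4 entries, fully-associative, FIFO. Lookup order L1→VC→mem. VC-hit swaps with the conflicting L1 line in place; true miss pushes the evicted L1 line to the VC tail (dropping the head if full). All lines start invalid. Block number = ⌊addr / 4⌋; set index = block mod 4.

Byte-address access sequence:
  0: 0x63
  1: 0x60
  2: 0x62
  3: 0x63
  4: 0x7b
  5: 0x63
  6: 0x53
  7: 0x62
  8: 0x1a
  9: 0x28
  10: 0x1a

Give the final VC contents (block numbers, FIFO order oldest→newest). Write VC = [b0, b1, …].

VC = [20, 30, 10]

  [0] addr=0x63 blk=24 s=0: MISS | VC []
  [1] addr=0x60 blk=24 s=0: L1-HIT | VC []
  [2] addr=0x62 blk=24 s=0: L1-HIT | VC []
  [3] addr=0x63 blk=24 s=0: L1-HIT | VC []
  [4] addr=0x7b blk=30 s=2: MISS | VC []
  [5] addr=0x63 blk=24 s=0: L1-HIT | VC []
  [6] addr=0x53 blk=20 s=0: MISS | VC [24]
  [7] addr=0x62 blk=24 s=0: VC-HIT | VC [20]
  [8] addr=0x1a blk=6 s=2: MISS | VC [20, 30]
  [9] addr=0x28 blk=10 s=2: MISS | VC [20, 30, 6]
  [10] addr=0x1a blk=6 s=2: VC-HIT | VC [20, 30, 10]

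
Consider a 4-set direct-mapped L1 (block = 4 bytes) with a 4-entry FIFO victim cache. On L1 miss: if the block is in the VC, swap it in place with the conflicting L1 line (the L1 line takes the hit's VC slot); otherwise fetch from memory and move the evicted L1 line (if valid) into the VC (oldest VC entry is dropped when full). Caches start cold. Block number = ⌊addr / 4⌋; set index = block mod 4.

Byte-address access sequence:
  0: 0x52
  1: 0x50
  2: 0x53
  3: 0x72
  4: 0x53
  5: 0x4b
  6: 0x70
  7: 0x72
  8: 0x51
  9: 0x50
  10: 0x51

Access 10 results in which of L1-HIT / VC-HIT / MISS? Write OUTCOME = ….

OUTCOME = L1-HIT

#0 0x52→b20/s0 MISS; vc=[]
#1 0x50→b20/s0 L1-HIT; vc=[]
#2 0x53→b20/s0 L1-HIT; vc=[]
#3 0x72→b28/s0 MISS; vc=[20]
#4 0x53→b20/s0 VC-HIT; vc=[28]
#5 0x4b→b18/s2 MISS; vc=[28]
#6 0x70→b28/s0 VC-HIT; vc=[20]
#7 0x72→b28/s0 L1-HIT; vc=[20]
#8 0x51→b20/s0 VC-HIT; vc=[28]
#9 0x50→b20/s0 L1-HIT; vc=[28]
#10 0x51→b20/s0 L1-HIT; vc=[28]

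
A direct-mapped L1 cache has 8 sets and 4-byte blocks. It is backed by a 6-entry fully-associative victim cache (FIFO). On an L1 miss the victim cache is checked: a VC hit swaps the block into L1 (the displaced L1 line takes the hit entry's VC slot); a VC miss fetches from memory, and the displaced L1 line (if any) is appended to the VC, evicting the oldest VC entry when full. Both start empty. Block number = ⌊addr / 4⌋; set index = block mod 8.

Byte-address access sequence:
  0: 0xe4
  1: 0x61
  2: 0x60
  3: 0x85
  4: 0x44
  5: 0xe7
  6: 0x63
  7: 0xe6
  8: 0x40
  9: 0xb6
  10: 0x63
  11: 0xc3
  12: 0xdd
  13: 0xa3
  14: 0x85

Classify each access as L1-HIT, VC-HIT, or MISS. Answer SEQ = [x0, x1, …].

  [0] addr=0xe4 blk=57 s=1: MISS | VC []
  [1] addr=0x61 blk=24 s=0: MISS | VC []
  [2] addr=0x60 blk=24 s=0: L1-HIT | VC []
  [3] addr=0x85 blk=33 s=1: MISS | VC [57]
  [4] addr=0x44 blk=17 s=1: MISS | VC [57, 33]
  [5] addr=0xe7 blk=57 s=1: VC-HIT | VC [17, 33]
  [6] addr=0x63 blk=24 s=0: L1-HIT | VC [17, 33]
  [7] addr=0xe6 blk=57 s=1: L1-HIT | VC [17, 33]
  [8] addr=0x40 blk=16 s=0: MISS | VC [17, 33, 24]
  [9] addr=0xb6 blk=45 s=5: MISS | VC [17, 33, 24]
  [10] addr=0x63 blk=24 s=0: VC-HIT | VC [17, 33, 16]
  [11] addr=0xc3 blk=48 s=0: MISS | VC [17, 33, 16, 24]
  [12] addr=0xdd blk=55 s=7: MISS | VC [17, 33, 16, 24]
  [13] addr=0xa3 blk=40 s=0: MISS | VC [17, 33, 16, 24, 48]
  [14] addr=0x85 blk=33 s=1: VC-HIT | VC [17, 57, 16, 24, 48]

SEQ = [MISS, MISS, L1-HIT, MISS, MISS, VC-HIT, L1-HIT, L1-HIT, MISS, MISS, VC-HIT, MISS, MISS, MISS, VC-HIT]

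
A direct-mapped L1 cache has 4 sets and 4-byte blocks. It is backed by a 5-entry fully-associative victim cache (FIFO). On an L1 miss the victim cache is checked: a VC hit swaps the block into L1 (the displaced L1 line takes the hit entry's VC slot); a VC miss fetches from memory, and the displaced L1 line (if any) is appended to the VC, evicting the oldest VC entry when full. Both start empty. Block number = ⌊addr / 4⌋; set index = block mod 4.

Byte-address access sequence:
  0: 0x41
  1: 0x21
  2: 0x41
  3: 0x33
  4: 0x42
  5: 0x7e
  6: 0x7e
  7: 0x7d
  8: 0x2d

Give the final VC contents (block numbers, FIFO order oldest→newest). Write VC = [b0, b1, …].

VC = [8, 12, 31]

0: 0x41 (blk 16, set 0) → MISS  vc=[]
1: 0x21 (blk 8, set 0) → MISS  vc=[16]
2: 0x41 (blk 16, set 0) → VC-HIT  vc=[8]
3: 0x33 (blk 12, set 0) → MISS  vc=[8, 16]
4: 0x42 (blk 16, set 0) → VC-HIT  vc=[8, 12]
5: 0x7e (blk 31, set 3) → MISS  vc=[8, 12]
6: 0x7e (blk 31, set 3) → L1-HIT  vc=[8, 12]
7: 0x7d (blk 31, set 3) → L1-HIT  vc=[8, 12]
8: 0x2d (blk 11, set 3) → MISS  vc=[8, 12, 31]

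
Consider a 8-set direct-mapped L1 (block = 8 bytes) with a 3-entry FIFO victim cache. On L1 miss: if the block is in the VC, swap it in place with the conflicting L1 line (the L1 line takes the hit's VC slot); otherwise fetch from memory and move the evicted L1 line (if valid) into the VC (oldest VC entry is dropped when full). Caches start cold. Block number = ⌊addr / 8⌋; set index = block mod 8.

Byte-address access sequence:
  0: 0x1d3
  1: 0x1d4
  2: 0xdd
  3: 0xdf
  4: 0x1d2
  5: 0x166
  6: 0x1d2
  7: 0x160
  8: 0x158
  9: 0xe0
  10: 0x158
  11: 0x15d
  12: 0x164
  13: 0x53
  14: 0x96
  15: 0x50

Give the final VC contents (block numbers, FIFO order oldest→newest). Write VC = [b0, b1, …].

0: 0x1d3 (blk 58, set 2) → MISS  vc=[]
1: 0x1d4 (blk 58, set 2) → L1-HIT  vc=[]
2: 0xdd (blk 27, set 3) → MISS  vc=[]
3: 0xdf (blk 27, set 3) → L1-HIT  vc=[]
4: 0x1d2 (blk 58, set 2) → L1-HIT  vc=[]
5: 0x166 (blk 44, set 4) → MISS  vc=[]
6: 0x1d2 (blk 58, set 2) → L1-HIT  vc=[]
7: 0x160 (blk 44, set 4) → L1-HIT  vc=[]
8: 0x158 (blk 43, set 3) → MISS  vc=[27]
9: 0xe0 (blk 28, set 4) → MISS  vc=[27, 44]
10: 0x158 (blk 43, set 3) → L1-HIT  vc=[27, 44]
11: 0x15d (blk 43, set 3) → L1-HIT  vc=[27, 44]
12: 0x164 (blk 44, set 4) → VC-HIT  vc=[27, 28]
13: 0x53 (blk 10, set 2) → MISS  vc=[27, 28, 58]
14: 0x96 (blk 18, set 2) → MISS  vc=[28, 58, 10]
15: 0x50 (blk 10, set 2) → VC-HIT  vc=[28, 58, 18]

VC = [28, 58, 18]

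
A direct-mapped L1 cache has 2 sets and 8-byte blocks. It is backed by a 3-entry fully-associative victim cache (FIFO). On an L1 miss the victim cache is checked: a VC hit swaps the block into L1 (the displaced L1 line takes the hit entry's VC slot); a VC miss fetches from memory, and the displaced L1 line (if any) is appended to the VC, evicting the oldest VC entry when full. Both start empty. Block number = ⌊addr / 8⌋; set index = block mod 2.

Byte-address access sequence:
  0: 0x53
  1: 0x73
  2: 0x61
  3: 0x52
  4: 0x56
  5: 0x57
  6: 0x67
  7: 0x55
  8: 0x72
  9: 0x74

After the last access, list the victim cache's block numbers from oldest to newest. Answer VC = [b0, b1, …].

VC = [12, 10]

0: 0x53 (blk 10, set 0) → MISS  vc=[]
1: 0x73 (blk 14, set 0) → MISS  vc=[10]
2: 0x61 (blk 12, set 0) → MISS  vc=[10, 14]
3: 0x52 (blk 10, set 0) → VC-HIT  vc=[12, 14]
4: 0x56 (blk 10, set 0) → L1-HIT  vc=[12, 14]
5: 0x57 (blk 10, set 0) → L1-HIT  vc=[12, 14]
6: 0x67 (blk 12, set 0) → VC-HIT  vc=[10, 14]
7: 0x55 (blk 10, set 0) → VC-HIT  vc=[12, 14]
8: 0x72 (blk 14, set 0) → VC-HIT  vc=[12, 10]
9: 0x74 (blk 14, set 0) → L1-HIT  vc=[12, 10]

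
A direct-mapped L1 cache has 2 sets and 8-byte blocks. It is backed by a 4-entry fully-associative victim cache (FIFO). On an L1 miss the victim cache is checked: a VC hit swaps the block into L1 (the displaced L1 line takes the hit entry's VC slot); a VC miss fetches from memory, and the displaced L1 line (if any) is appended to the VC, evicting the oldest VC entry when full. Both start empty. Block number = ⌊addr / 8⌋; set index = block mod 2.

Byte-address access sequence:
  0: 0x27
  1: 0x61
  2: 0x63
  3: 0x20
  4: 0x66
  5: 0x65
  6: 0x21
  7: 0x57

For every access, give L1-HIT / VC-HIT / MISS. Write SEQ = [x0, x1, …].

SEQ = [MISS, MISS, L1-HIT, VC-HIT, VC-HIT, L1-HIT, VC-HIT, MISS]

#0 0x27→b4/s0 MISS; vc=[]
#1 0x61→b12/s0 MISS; vc=[4]
#2 0x63→b12/s0 L1-HIT; vc=[4]
#3 0x20→b4/s0 VC-HIT; vc=[12]
#4 0x66→b12/s0 VC-HIT; vc=[4]
#5 0x65→b12/s0 L1-HIT; vc=[4]
#6 0x21→b4/s0 VC-HIT; vc=[12]
#7 0x57→b10/s0 MISS; vc=[12,4]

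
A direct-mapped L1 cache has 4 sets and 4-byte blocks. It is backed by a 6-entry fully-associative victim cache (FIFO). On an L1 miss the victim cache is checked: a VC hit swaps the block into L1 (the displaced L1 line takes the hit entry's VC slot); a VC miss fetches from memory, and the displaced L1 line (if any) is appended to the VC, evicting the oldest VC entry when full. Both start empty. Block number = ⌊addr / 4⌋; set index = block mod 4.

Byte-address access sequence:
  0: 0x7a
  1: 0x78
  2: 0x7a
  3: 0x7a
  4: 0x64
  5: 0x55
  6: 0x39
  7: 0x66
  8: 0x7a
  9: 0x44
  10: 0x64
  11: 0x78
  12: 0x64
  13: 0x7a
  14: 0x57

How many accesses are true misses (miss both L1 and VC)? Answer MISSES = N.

MISSES = 5

  [0] addr=0x7a blk=30 s=2: MISS | VC []
  [1] addr=0x78 blk=30 s=2: L1-HIT | VC []
  [2] addr=0x7a blk=30 s=2: L1-HIT | VC []
  [3] addr=0x7a blk=30 s=2: L1-HIT | VC []
  [4] addr=0x64 blk=25 s=1: MISS | VC []
  [5] addr=0x55 blk=21 s=1: MISS | VC [25]
  [6] addr=0x39 blk=14 s=2: MISS | VC [25, 30]
  [7] addr=0x66 blk=25 s=1: VC-HIT | VC [21, 30]
  [8] addr=0x7a blk=30 s=2: VC-HIT | VC [21, 14]
  [9] addr=0x44 blk=17 s=1: MISS | VC [21, 14, 25]
  [10] addr=0x64 blk=25 s=1: VC-HIT | VC [21, 14, 17]
  [11] addr=0x78 blk=30 s=2: L1-HIT | VC [21, 14, 17]
  [12] addr=0x64 blk=25 s=1: L1-HIT | VC [21, 14, 17]
  [13] addr=0x7a blk=30 s=2: L1-HIT | VC [21, 14, 17]
  [14] addr=0x57 blk=21 s=1: VC-HIT | VC [25, 14, 17]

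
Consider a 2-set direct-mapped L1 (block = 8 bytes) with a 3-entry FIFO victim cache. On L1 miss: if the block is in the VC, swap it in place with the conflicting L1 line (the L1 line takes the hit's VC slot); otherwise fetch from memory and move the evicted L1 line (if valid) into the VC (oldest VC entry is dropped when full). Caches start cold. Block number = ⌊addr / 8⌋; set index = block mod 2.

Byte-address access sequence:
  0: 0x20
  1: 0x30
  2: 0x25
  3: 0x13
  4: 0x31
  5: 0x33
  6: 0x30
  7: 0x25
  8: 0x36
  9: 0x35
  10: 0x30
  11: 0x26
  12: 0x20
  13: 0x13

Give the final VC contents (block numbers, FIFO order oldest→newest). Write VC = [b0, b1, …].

  [0] addr=0x20 blk=4 s=0: MISS | VC []
  [1] addr=0x30 blk=6 s=0: MISS | VC [4]
  [2] addr=0x25 blk=4 s=0: VC-HIT | VC [6]
  [3] addr=0x13 blk=2 s=0: MISS | VC [6, 4]
  [4] addr=0x31 blk=6 s=0: VC-HIT | VC [2, 4]
  [5] addr=0x33 blk=6 s=0: L1-HIT | VC [2, 4]
  [6] addr=0x30 blk=6 s=0: L1-HIT | VC [2, 4]
  [7] addr=0x25 blk=4 s=0: VC-HIT | VC [2, 6]
  [8] addr=0x36 blk=6 s=0: VC-HIT | VC [2, 4]
  [9] addr=0x35 blk=6 s=0: L1-HIT | VC [2, 4]
  [10] addr=0x30 blk=6 s=0: L1-HIT | VC [2, 4]
  [11] addr=0x26 blk=4 s=0: VC-HIT | VC [2, 6]
  [12] addr=0x20 blk=4 s=0: L1-HIT | VC [2, 6]
  [13] addr=0x13 blk=2 s=0: VC-HIT | VC [4, 6]

VC = [4, 6]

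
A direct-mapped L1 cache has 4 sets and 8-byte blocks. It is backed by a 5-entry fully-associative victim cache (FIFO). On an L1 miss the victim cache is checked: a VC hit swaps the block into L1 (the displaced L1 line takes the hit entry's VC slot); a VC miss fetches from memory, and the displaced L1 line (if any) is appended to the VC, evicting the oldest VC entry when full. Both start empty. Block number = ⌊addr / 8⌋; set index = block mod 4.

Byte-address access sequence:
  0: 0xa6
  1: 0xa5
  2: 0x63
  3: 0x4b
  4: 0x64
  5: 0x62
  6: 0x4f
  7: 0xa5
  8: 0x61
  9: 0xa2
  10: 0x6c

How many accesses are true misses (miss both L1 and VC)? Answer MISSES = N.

0: 0xa6 (blk 20, set 0) → MISS  vc=[]
1: 0xa5 (blk 20, set 0) → L1-HIT  vc=[]
2: 0x63 (blk 12, set 0) → MISS  vc=[20]
3: 0x4b (blk 9, set 1) → MISS  vc=[20]
4: 0x64 (blk 12, set 0) → L1-HIT  vc=[20]
5: 0x62 (blk 12, set 0) → L1-HIT  vc=[20]
6: 0x4f (blk 9, set 1) → L1-HIT  vc=[20]
7: 0xa5 (blk 20, set 0) → VC-HIT  vc=[12]
8: 0x61 (blk 12, set 0) → VC-HIT  vc=[20]
9: 0xa2 (blk 20, set 0) → VC-HIT  vc=[12]
10: 0x6c (blk 13, set 1) → MISS  vc=[12, 9]

MISSES = 4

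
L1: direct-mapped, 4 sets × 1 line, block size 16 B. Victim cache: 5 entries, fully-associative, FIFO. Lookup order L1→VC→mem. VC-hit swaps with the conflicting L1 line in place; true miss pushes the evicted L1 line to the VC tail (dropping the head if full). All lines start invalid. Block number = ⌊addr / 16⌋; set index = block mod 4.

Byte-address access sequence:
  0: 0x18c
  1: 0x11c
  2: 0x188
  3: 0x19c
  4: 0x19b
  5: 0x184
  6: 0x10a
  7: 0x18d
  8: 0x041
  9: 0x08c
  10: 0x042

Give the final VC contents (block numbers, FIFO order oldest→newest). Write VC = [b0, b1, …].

VC = [17, 16, 24, 8]

0: 0x18c (blk 24, set 0) → MISS  vc=[]
1: 0x11c (blk 17, set 1) → MISS  vc=[]
2: 0x188 (blk 24, set 0) → L1-HIT  vc=[]
3: 0x19c (blk 25, set 1) → MISS  vc=[17]
4: 0x19b (blk 25, set 1) → L1-HIT  vc=[17]
5: 0x184 (blk 24, set 0) → L1-HIT  vc=[17]
6: 0x10a (blk 16, set 0) → MISS  vc=[17, 24]
7: 0x18d (blk 24, set 0) → VC-HIT  vc=[17, 16]
8: 0x41 (blk 4, set 0) → MISS  vc=[17, 16, 24]
9: 0x8c (blk 8, set 0) → MISS  vc=[17, 16, 24, 4]
10: 0x42 (blk 4, set 0) → VC-HIT  vc=[17, 16, 24, 8]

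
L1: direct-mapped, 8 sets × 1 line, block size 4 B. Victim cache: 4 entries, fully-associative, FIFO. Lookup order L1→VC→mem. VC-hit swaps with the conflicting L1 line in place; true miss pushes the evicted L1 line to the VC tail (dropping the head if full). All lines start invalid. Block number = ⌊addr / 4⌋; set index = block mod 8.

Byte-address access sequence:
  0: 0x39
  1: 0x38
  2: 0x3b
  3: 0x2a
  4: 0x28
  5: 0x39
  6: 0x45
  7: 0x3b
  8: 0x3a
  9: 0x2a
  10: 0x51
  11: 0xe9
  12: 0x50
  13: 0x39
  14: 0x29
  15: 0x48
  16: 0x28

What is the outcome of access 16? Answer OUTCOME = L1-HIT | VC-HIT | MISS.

0: 0x39 (blk 14, set 6) → MISS  vc=[]
1: 0x38 (blk 14, set 6) → L1-HIT  vc=[]
2: 0x3b (blk 14, set 6) → L1-HIT  vc=[]
3: 0x2a (blk 10, set 2) → MISS  vc=[]
4: 0x28 (blk 10, set 2) → L1-HIT  vc=[]
5: 0x39 (blk 14, set 6) → L1-HIT  vc=[]
6: 0x45 (blk 17, set 1) → MISS  vc=[]
7: 0x3b (blk 14, set 6) → L1-HIT  vc=[]
8: 0x3a (blk 14, set 6) → L1-HIT  vc=[]
9: 0x2a (blk 10, set 2) → L1-HIT  vc=[]
10: 0x51 (blk 20, set 4) → MISS  vc=[]
11: 0xe9 (blk 58, set 2) → MISS  vc=[10]
12: 0x50 (blk 20, set 4) → L1-HIT  vc=[10]
13: 0x39 (blk 14, set 6) → L1-HIT  vc=[10]
14: 0x29 (blk 10, set 2) → VC-HIT  vc=[58]
15: 0x48 (blk 18, set 2) → MISS  vc=[58, 10]
16: 0x28 (blk 10, set 2) → VC-HIT  vc=[58, 18]

OUTCOME = VC-HIT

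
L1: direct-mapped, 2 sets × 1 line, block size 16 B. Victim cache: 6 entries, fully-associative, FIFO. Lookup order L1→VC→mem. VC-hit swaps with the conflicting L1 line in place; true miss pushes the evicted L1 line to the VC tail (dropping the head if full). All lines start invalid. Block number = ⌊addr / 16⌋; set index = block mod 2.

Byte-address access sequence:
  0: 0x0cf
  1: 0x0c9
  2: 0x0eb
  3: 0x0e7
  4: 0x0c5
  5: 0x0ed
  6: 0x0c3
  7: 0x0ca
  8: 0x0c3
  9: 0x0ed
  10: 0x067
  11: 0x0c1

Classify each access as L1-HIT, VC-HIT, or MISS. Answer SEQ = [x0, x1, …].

#0 0xcf→b12/s0 MISS; vc=[]
#1 0xc9→b12/s0 L1-HIT; vc=[]
#2 0xeb→b14/s0 MISS; vc=[12]
#3 0xe7→b14/s0 L1-HIT; vc=[12]
#4 0xc5→b12/s0 VC-HIT; vc=[14]
#5 0xed→b14/s0 VC-HIT; vc=[12]
#6 0xc3→b12/s0 VC-HIT; vc=[14]
#7 0xca→b12/s0 L1-HIT; vc=[14]
#8 0xc3→b12/s0 L1-HIT; vc=[14]
#9 0xed→b14/s0 VC-HIT; vc=[12]
#10 0x67→b6/s0 MISS; vc=[12,14]
#11 0xc1→b12/s0 VC-HIT; vc=[6,14]

SEQ = [MISS, L1-HIT, MISS, L1-HIT, VC-HIT, VC-HIT, VC-HIT, L1-HIT, L1-HIT, VC-HIT, MISS, VC-HIT]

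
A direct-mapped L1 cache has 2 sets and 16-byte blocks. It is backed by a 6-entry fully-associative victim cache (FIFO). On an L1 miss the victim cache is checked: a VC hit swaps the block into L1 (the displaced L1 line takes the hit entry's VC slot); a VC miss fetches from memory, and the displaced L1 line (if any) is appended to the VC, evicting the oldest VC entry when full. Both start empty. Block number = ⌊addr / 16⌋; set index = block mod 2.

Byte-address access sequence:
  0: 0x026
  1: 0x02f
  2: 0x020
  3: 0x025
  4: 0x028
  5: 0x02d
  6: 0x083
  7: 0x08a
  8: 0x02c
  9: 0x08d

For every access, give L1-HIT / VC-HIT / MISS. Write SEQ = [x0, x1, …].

#0 0x26→b2/s0 MISS; vc=[]
#1 0x2f→b2/s0 L1-HIT; vc=[]
#2 0x20→b2/s0 L1-HIT; vc=[]
#3 0x25→b2/s0 L1-HIT; vc=[]
#4 0x28→b2/s0 L1-HIT; vc=[]
#5 0x2d→b2/s0 L1-HIT; vc=[]
#6 0x83→b8/s0 MISS; vc=[2]
#7 0x8a→b8/s0 L1-HIT; vc=[2]
#8 0x2c→b2/s0 VC-HIT; vc=[8]
#9 0x8d→b8/s0 VC-HIT; vc=[2]

SEQ = [MISS, L1-HIT, L1-HIT, L1-HIT, L1-HIT, L1-HIT, MISS, L1-HIT, VC-HIT, VC-HIT]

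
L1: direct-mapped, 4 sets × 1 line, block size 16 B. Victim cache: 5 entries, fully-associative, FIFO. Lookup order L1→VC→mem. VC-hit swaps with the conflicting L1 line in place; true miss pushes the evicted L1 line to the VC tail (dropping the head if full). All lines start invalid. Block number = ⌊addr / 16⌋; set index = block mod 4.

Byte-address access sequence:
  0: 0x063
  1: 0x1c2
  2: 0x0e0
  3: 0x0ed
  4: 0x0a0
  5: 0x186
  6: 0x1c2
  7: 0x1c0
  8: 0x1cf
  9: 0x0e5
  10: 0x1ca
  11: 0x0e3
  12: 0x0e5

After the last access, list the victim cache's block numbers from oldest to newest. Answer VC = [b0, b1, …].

VC = [6, 10, 24]

  [0] addr=0x63 blk=6 s=2: MISS | VC []
  [1] addr=0x1c2 blk=28 s=0: MISS | VC []
  [2] addr=0xe0 blk=14 s=2: MISS | VC [6]
  [3] addr=0xed blk=14 s=2: L1-HIT | VC [6]
  [4] addr=0xa0 blk=10 s=2: MISS | VC [6, 14]
  [5] addr=0x186 blk=24 s=0: MISS | VC [6, 14, 28]
  [6] addr=0x1c2 blk=28 s=0: VC-HIT | VC [6, 14, 24]
  [7] addr=0x1c0 blk=28 s=0: L1-HIT | VC [6, 14, 24]
  [8] addr=0x1cf blk=28 s=0: L1-HIT | VC [6, 14, 24]
  [9] addr=0xe5 blk=14 s=2: VC-HIT | VC [6, 10, 24]
  [10] addr=0x1ca blk=28 s=0: L1-HIT | VC [6, 10, 24]
  [11] addr=0xe3 blk=14 s=2: L1-HIT | VC [6, 10, 24]
  [12] addr=0xe5 blk=14 s=2: L1-HIT | VC [6, 10, 24]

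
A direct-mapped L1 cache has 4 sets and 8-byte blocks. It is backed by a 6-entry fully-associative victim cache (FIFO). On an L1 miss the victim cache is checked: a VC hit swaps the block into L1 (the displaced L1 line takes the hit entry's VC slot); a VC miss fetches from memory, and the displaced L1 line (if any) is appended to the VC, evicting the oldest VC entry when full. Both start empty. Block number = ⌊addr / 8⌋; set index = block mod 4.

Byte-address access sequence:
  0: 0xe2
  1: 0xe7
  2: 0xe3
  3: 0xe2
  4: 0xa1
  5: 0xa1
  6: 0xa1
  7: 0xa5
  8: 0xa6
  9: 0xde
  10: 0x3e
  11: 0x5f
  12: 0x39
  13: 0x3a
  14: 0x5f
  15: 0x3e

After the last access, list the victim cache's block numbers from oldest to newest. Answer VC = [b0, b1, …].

  [0] addr=0xe2 blk=28 s=0: MISS | VC []
  [1] addr=0xe7 blk=28 s=0: L1-HIT | VC []
  [2] addr=0xe3 blk=28 s=0: L1-HIT | VC []
  [3] addr=0xe2 blk=28 s=0: L1-HIT | VC []
  [4] addr=0xa1 blk=20 s=0: MISS | VC [28]
  [5] addr=0xa1 blk=20 s=0: L1-HIT | VC [28]
  [6] addr=0xa1 blk=20 s=0: L1-HIT | VC [28]
  [7] addr=0xa5 blk=20 s=0: L1-HIT | VC [28]
  [8] addr=0xa6 blk=20 s=0: L1-HIT | VC [28]
  [9] addr=0xde blk=27 s=3: MISS | VC [28]
  [10] addr=0x3e blk=7 s=3: MISS | VC [28, 27]
  [11] addr=0x5f blk=11 s=3: MISS | VC [28, 27, 7]
  [12] addr=0x39 blk=7 s=3: VC-HIT | VC [28, 27, 11]
  [13] addr=0x3a blk=7 s=3: L1-HIT | VC [28, 27, 11]
  [14] addr=0x5f blk=11 s=3: VC-HIT | VC [28, 27, 7]
  [15] addr=0x3e blk=7 s=3: VC-HIT | VC [28, 27, 11]

VC = [28, 27, 11]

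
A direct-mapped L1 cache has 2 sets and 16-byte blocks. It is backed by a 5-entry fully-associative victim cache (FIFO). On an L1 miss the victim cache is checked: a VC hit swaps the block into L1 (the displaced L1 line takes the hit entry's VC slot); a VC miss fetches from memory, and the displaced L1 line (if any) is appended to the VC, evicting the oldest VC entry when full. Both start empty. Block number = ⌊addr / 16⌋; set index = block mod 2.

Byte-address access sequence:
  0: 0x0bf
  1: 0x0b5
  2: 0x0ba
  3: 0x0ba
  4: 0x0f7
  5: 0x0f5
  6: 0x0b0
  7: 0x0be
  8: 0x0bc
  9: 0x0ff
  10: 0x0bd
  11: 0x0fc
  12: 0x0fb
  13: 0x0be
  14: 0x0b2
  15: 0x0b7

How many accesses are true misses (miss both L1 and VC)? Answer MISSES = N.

MISSES = 2

0: 0xbf (blk 11, set 1) → MISS  vc=[]
1: 0xb5 (blk 11, set 1) → L1-HIT  vc=[]
2: 0xba (blk 11, set 1) → L1-HIT  vc=[]
3: 0xba (blk 11, set 1) → L1-HIT  vc=[]
4: 0xf7 (blk 15, set 1) → MISS  vc=[11]
5: 0xf5 (blk 15, set 1) → L1-HIT  vc=[11]
6: 0xb0 (blk 11, set 1) → VC-HIT  vc=[15]
7: 0xbe (blk 11, set 1) → L1-HIT  vc=[15]
8: 0xbc (blk 11, set 1) → L1-HIT  vc=[15]
9: 0xff (blk 15, set 1) → VC-HIT  vc=[11]
10: 0xbd (blk 11, set 1) → VC-HIT  vc=[15]
11: 0xfc (blk 15, set 1) → VC-HIT  vc=[11]
12: 0xfb (blk 15, set 1) → L1-HIT  vc=[11]
13: 0xbe (blk 11, set 1) → VC-HIT  vc=[15]
14: 0xb2 (blk 11, set 1) → L1-HIT  vc=[15]
15: 0xb7 (blk 11, set 1) → L1-HIT  vc=[15]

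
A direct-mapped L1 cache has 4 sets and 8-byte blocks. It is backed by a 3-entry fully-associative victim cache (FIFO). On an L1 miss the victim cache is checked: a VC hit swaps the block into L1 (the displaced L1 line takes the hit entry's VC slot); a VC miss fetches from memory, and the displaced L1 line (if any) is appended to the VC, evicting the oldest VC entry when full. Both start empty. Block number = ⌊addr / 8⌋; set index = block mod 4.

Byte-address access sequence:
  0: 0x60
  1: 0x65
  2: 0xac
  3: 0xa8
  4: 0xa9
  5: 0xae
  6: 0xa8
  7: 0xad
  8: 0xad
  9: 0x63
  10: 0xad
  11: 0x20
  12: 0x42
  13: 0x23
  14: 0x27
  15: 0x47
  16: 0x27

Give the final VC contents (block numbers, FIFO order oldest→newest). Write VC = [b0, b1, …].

#0 0x60→b12/s0 MISS; vc=[]
#1 0x65→b12/s0 L1-HIT; vc=[]
#2 0xac→b21/s1 MISS; vc=[]
#3 0xa8→b21/s1 L1-HIT; vc=[]
#4 0xa9→b21/s1 L1-HIT; vc=[]
#5 0xae→b21/s1 L1-HIT; vc=[]
#6 0xa8→b21/s1 L1-HIT; vc=[]
#7 0xad→b21/s1 L1-HIT; vc=[]
#8 0xad→b21/s1 L1-HIT; vc=[]
#9 0x63→b12/s0 L1-HIT; vc=[]
#10 0xad→b21/s1 L1-HIT; vc=[]
#11 0x20→b4/s0 MISS; vc=[12]
#12 0x42→b8/s0 MISS; vc=[12,4]
#13 0x23→b4/s0 VC-HIT; vc=[12,8]
#14 0x27→b4/s0 L1-HIT; vc=[12,8]
#15 0x47→b8/s0 VC-HIT; vc=[12,4]
#16 0x27→b4/s0 VC-HIT; vc=[12,8]

VC = [12, 8]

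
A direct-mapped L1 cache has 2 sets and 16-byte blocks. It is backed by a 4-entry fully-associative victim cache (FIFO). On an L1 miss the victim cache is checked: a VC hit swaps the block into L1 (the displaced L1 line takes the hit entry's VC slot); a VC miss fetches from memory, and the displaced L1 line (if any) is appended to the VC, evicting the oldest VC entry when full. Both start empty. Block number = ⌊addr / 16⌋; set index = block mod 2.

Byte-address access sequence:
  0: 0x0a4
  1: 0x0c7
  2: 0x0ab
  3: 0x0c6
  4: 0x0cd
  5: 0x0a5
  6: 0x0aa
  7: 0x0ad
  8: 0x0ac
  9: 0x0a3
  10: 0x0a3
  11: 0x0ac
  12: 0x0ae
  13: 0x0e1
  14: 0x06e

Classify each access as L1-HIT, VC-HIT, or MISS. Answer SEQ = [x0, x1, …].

0: 0xa4 (blk 10, set 0) → MISS  vc=[]
1: 0xc7 (blk 12, set 0) → MISS  vc=[10]
2: 0xab (blk 10, set 0) → VC-HIT  vc=[12]
3: 0xc6 (blk 12, set 0) → VC-HIT  vc=[10]
4: 0xcd (blk 12, set 0) → L1-HIT  vc=[10]
5: 0xa5 (blk 10, set 0) → VC-HIT  vc=[12]
6: 0xaa (blk 10, set 0) → L1-HIT  vc=[12]
7: 0xad (blk 10, set 0) → L1-HIT  vc=[12]
8: 0xac (blk 10, set 0) → L1-HIT  vc=[12]
9: 0xa3 (blk 10, set 0) → L1-HIT  vc=[12]
10: 0xa3 (blk 10, set 0) → L1-HIT  vc=[12]
11: 0xac (blk 10, set 0) → L1-HIT  vc=[12]
12: 0xae (blk 10, set 0) → L1-HIT  vc=[12]
13: 0xe1 (blk 14, set 0) → MISS  vc=[12, 10]
14: 0x6e (blk 6, set 0) → MISS  vc=[12, 10, 14]

SEQ = [MISS, MISS, VC-HIT, VC-HIT, L1-HIT, VC-HIT, L1-HIT, L1-HIT, L1-HIT, L1-HIT, L1-HIT, L1-HIT, L1-HIT, MISS, MISS]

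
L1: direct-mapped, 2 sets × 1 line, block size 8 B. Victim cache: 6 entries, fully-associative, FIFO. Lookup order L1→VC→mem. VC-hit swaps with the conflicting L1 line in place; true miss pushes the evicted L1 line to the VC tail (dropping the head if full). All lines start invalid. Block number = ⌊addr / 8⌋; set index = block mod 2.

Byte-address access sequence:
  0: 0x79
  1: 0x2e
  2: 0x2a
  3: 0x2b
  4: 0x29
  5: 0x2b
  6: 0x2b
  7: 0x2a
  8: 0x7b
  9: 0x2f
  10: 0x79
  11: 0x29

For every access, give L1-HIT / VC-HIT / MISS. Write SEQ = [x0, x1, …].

0: 0x79 (blk 15, set 1) → MISS  vc=[]
1: 0x2e (blk 5, set 1) → MISS  vc=[15]
2: 0x2a (blk 5, set 1) → L1-HIT  vc=[15]
3: 0x2b (blk 5, set 1) → L1-HIT  vc=[15]
4: 0x29 (blk 5, set 1) → L1-HIT  vc=[15]
5: 0x2b (blk 5, set 1) → L1-HIT  vc=[15]
6: 0x2b (blk 5, set 1) → L1-HIT  vc=[15]
7: 0x2a (blk 5, set 1) → L1-HIT  vc=[15]
8: 0x7b (blk 15, set 1) → VC-HIT  vc=[5]
9: 0x2f (blk 5, set 1) → VC-HIT  vc=[15]
10: 0x79 (blk 15, set 1) → VC-HIT  vc=[5]
11: 0x29 (blk 5, set 1) → VC-HIT  vc=[15]

SEQ = [MISS, MISS, L1-HIT, L1-HIT, L1-HIT, L1-HIT, L1-HIT, L1-HIT, VC-HIT, VC-HIT, VC-HIT, VC-HIT]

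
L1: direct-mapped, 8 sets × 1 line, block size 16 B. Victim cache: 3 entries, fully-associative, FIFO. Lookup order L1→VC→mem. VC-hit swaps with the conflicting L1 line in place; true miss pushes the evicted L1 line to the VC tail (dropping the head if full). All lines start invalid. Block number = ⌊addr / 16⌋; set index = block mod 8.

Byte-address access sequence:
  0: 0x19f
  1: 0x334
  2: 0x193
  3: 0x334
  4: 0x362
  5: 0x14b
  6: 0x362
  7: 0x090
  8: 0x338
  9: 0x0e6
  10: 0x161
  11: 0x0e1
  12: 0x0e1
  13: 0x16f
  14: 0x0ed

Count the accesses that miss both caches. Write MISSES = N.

0: 0x19f (blk 25, set 1) → MISS  vc=[]
1: 0x334 (blk 51, set 3) → MISS  vc=[]
2: 0x193 (blk 25, set 1) → L1-HIT  vc=[]
3: 0x334 (blk 51, set 3) → L1-HIT  vc=[]
4: 0x362 (blk 54, set 6) → MISS  vc=[]
5: 0x14b (blk 20, set 4) → MISS  vc=[]
6: 0x362 (blk 54, set 6) → L1-HIT  vc=[]
7: 0x90 (blk 9, set 1) → MISS  vc=[25]
8: 0x338 (blk 51, set 3) → L1-HIT  vc=[25]
9: 0xe6 (blk 14, set 6) → MISS  vc=[25, 54]
10: 0x161 (blk 22, set 6) → MISS  vc=[25, 54, 14]
11: 0xe1 (blk 14, set 6) → VC-HIT  vc=[25, 54, 22]
12: 0xe1 (blk 14, set 6) → L1-HIT  vc=[25, 54, 22]
13: 0x16f (blk 22, set 6) → VC-HIT  vc=[25, 54, 14]
14: 0xed (blk 14, set 6) → VC-HIT  vc=[25, 54, 22]

MISSES = 7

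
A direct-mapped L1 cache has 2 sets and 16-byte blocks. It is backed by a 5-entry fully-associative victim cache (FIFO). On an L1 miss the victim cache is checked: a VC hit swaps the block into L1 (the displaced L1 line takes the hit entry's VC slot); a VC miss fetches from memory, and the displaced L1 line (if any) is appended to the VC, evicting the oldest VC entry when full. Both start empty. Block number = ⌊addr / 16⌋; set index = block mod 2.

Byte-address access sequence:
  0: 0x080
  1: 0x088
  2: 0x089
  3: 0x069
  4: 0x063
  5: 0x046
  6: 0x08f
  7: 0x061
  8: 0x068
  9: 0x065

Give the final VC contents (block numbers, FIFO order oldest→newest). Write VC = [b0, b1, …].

VC = [4, 8]

#0 0x80→b8/s0 MISS; vc=[]
#1 0x88→b8/s0 L1-HIT; vc=[]
#2 0x89→b8/s0 L1-HIT; vc=[]
#3 0x69→b6/s0 MISS; vc=[8]
#4 0x63→b6/s0 L1-HIT; vc=[8]
#5 0x46→b4/s0 MISS; vc=[8,6]
#6 0x8f→b8/s0 VC-HIT; vc=[4,6]
#7 0x61→b6/s0 VC-HIT; vc=[4,8]
#8 0x68→b6/s0 L1-HIT; vc=[4,8]
#9 0x65→b6/s0 L1-HIT; vc=[4,8]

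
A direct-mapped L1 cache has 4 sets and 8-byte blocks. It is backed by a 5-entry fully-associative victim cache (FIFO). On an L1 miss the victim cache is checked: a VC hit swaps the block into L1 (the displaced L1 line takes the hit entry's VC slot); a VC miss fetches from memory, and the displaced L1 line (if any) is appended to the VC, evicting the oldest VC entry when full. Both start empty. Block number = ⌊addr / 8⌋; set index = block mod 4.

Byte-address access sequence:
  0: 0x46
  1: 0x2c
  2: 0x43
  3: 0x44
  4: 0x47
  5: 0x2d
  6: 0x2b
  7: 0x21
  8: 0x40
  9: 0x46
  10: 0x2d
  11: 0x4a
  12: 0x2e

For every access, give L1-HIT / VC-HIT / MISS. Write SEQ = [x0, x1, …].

SEQ = [MISS, MISS, L1-HIT, L1-HIT, L1-HIT, L1-HIT, L1-HIT, MISS, VC-HIT, L1-HIT, L1-HIT, MISS, VC-HIT]

  [0] addr=0x46 blk=8 s=0: MISS | VC []
  [1] addr=0x2c blk=5 s=1: MISS | VC []
  [2] addr=0x43 blk=8 s=0: L1-HIT | VC []
  [3] addr=0x44 blk=8 s=0: L1-HIT | VC []
  [4] addr=0x47 blk=8 s=0: L1-HIT | VC []
  [5] addr=0x2d blk=5 s=1: L1-HIT | VC []
  [6] addr=0x2b blk=5 s=1: L1-HIT | VC []
  [7] addr=0x21 blk=4 s=0: MISS | VC [8]
  [8] addr=0x40 blk=8 s=0: VC-HIT | VC [4]
  [9] addr=0x46 blk=8 s=0: L1-HIT | VC [4]
  [10] addr=0x2d blk=5 s=1: L1-HIT | VC [4]
  [11] addr=0x4a blk=9 s=1: MISS | VC [4, 5]
  [12] addr=0x2e blk=5 s=1: VC-HIT | VC [4, 9]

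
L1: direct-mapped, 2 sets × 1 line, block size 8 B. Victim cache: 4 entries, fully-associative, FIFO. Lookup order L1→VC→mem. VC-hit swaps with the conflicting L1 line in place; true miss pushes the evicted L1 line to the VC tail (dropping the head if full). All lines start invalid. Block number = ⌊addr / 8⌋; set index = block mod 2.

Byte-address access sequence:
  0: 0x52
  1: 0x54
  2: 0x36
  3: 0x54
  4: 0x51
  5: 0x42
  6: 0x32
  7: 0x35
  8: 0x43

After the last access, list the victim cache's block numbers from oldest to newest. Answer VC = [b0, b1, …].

0: 0x52 (blk 10, set 0) → MISS  vc=[]
1: 0x54 (blk 10, set 0) → L1-HIT  vc=[]
2: 0x36 (blk 6, set 0) → MISS  vc=[10]
3: 0x54 (blk 10, set 0) → VC-HIT  vc=[6]
4: 0x51 (blk 10, set 0) → L1-HIT  vc=[6]
5: 0x42 (blk 8, set 0) → MISS  vc=[6, 10]
6: 0x32 (blk 6, set 0) → VC-HIT  vc=[8, 10]
7: 0x35 (blk 6, set 0) → L1-HIT  vc=[8, 10]
8: 0x43 (blk 8, set 0) → VC-HIT  vc=[6, 10]

VC = [6, 10]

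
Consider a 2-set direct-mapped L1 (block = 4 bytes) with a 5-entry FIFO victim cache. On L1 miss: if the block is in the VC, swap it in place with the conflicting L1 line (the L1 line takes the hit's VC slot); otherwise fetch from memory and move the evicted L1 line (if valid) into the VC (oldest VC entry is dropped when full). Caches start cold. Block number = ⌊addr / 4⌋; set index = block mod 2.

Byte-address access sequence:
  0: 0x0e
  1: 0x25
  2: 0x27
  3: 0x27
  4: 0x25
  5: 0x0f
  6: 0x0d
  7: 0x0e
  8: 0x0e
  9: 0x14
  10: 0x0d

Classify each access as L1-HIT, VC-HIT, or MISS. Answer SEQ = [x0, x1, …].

  [0] addr=0xe blk=3 s=1: MISS | VC []
  [1] addr=0x25 blk=9 s=1: MISS | VC [3]
  [2] addr=0x27 blk=9 s=1: L1-HIT | VC [3]
  [3] addr=0x27 blk=9 s=1: L1-HIT | VC [3]
  [4] addr=0x25 blk=9 s=1: L1-HIT | VC [3]
  [5] addr=0xf blk=3 s=1: VC-HIT | VC [9]
  [6] addr=0xd blk=3 s=1: L1-HIT | VC [9]
  [7] addr=0xe blk=3 s=1: L1-HIT | VC [9]
  [8] addr=0xe blk=3 s=1: L1-HIT | VC [9]
  [9] addr=0x14 blk=5 s=1: MISS | VC [9, 3]
  [10] addr=0xd blk=3 s=1: VC-HIT | VC [9, 5]

SEQ = [MISS, MISS, L1-HIT, L1-HIT, L1-HIT, VC-HIT, L1-HIT, L1-HIT, L1-HIT, MISS, VC-HIT]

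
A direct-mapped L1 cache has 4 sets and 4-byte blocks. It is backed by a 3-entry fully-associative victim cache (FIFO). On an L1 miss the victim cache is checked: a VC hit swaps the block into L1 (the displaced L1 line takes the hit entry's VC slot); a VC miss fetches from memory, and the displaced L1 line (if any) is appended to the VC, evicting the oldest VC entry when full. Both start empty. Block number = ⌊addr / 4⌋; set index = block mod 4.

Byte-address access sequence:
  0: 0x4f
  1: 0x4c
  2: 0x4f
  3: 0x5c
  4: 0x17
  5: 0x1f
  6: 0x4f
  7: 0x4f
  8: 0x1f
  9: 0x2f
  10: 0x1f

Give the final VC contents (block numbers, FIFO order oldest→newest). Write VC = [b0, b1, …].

#0 0x4f→b19/s3 MISS; vc=[]
#1 0x4c→b19/s3 L1-HIT; vc=[]
#2 0x4f→b19/s3 L1-HIT; vc=[]
#3 0x5c→b23/s3 MISS; vc=[19]
#4 0x17→b5/s1 MISS; vc=[19]
#5 0x1f→b7/s3 MISS; vc=[19,23]
#6 0x4f→b19/s3 VC-HIT; vc=[7,23]
#7 0x4f→b19/s3 L1-HIT; vc=[7,23]
#8 0x1f→b7/s3 VC-HIT; vc=[19,23]
#9 0x2f→b11/s3 MISS; vc=[19,23,7]
#10 0x1f→b7/s3 VC-HIT; vc=[19,23,11]

VC = [19, 23, 11]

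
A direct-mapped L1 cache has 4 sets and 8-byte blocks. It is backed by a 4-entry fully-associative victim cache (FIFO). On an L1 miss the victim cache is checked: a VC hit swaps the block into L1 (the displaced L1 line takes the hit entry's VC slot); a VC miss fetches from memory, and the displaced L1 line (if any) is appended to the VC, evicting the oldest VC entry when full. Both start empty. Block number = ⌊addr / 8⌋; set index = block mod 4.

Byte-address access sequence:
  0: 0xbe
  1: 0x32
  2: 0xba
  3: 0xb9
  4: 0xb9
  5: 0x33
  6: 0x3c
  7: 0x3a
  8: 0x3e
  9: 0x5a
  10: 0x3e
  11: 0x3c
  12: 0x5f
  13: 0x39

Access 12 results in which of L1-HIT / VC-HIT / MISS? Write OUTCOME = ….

0: 0xbe (blk 23, set 3) → MISS  vc=[]
1: 0x32 (blk 6, set 2) → MISS  vc=[]
2: 0xba (blk 23, set 3) → L1-HIT  vc=[]
3: 0xb9 (blk 23, set 3) → L1-HIT  vc=[]
4: 0xb9 (blk 23, set 3) → L1-HIT  vc=[]
5: 0x33 (blk 6, set 2) → L1-HIT  vc=[]
6: 0x3c (blk 7, set 3) → MISS  vc=[23]
7: 0x3a (blk 7, set 3) → L1-HIT  vc=[23]
8: 0x3e (blk 7, set 3) → L1-HIT  vc=[23]
9: 0x5a (blk 11, set 3) → MISS  vc=[23, 7]
10: 0x3e (blk 7, set 3) → VC-HIT  vc=[23, 11]
11: 0x3c (blk 7, set 3) → L1-HIT  vc=[23, 11]
12: 0x5f (blk 11, set 3) → VC-HIT  vc=[23, 7]
13: 0x39 (blk 7, set 3) → VC-HIT  vc=[23, 11]

OUTCOME = VC-HIT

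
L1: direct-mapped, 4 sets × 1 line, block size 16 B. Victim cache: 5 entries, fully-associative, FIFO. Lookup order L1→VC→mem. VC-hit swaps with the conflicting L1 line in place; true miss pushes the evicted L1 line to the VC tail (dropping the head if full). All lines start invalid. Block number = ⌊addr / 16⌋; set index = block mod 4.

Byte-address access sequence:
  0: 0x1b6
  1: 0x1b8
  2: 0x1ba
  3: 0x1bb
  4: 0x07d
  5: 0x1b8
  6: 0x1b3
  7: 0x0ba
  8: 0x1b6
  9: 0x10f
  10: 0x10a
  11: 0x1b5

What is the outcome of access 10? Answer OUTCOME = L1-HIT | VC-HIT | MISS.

#0 0x1b6→b27/s3 MISS; vc=[]
#1 0x1b8→b27/s3 L1-HIT; vc=[]
#2 0x1ba→b27/s3 L1-HIT; vc=[]
#3 0x1bb→b27/s3 L1-HIT; vc=[]
#4 0x7d→b7/s3 MISS; vc=[27]
#5 0x1b8→b27/s3 VC-HIT; vc=[7]
#6 0x1b3→b27/s3 L1-HIT; vc=[7]
#7 0xba→b11/s3 MISS; vc=[7,27]
#8 0x1b6→b27/s3 VC-HIT; vc=[7,11]
#9 0x10f→b16/s0 MISS; vc=[7,11]
#10 0x10a→b16/s0 L1-HIT; vc=[7,11]
#11 0x1b5→b27/s3 L1-HIT; vc=[7,11]

OUTCOME = L1-HIT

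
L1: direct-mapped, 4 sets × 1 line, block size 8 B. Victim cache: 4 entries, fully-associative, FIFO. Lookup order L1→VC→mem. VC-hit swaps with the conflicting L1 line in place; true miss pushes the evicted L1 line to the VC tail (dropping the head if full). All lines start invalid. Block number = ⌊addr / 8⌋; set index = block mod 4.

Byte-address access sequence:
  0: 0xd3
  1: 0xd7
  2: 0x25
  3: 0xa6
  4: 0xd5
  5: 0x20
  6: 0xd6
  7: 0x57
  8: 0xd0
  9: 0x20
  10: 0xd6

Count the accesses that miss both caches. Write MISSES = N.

MISSES = 4

#0 0xd3→b26/s2 MISS; vc=[]
#1 0xd7→b26/s2 L1-HIT; vc=[]
#2 0x25→b4/s0 MISS; vc=[]
#3 0xa6→b20/s0 MISS; vc=[4]
#4 0xd5→b26/s2 L1-HIT; vc=[4]
#5 0x20→b4/s0 VC-HIT; vc=[20]
#6 0xd6→b26/s2 L1-HIT; vc=[20]
#7 0x57→b10/s2 MISS; vc=[20,26]
#8 0xd0→b26/s2 VC-HIT; vc=[20,10]
#9 0x20→b4/s0 L1-HIT; vc=[20,10]
#10 0xd6→b26/s2 L1-HIT; vc=[20,10]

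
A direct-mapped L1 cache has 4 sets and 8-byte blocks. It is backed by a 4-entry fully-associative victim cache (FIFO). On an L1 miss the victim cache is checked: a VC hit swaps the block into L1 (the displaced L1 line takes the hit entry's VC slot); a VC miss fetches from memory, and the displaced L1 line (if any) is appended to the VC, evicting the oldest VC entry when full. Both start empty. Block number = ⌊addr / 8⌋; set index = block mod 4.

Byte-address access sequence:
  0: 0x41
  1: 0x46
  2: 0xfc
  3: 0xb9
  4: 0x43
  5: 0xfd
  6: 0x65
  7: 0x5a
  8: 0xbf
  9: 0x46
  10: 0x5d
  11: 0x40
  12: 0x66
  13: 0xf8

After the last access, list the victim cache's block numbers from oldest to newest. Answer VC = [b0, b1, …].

  [0] addr=0x41 blk=8 s=0: MISS | VC []
  [1] addr=0x46 blk=8 s=0: L1-HIT | VC []
  [2] addr=0xfc blk=31 s=3: MISS | VC []
  [3] addr=0xb9 blk=23 s=3: MISS | VC [31]
  [4] addr=0x43 blk=8 s=0: L1-HIT | VC [31]
  [5] addr=0xfd blk=31 s=3: VC-HIT | VC [23]
  [6] addr=0x65 blk=12 s=0: MISS | VC [23, 8]
  [7] addr=0x5a blk=11 s=3: MISS | VC [23, 8, 31]
  [8] addr=0xbf blk=23 s=3: VC-HIT | VC [11, 8, 31]
  [9] addr=0x46 blk=8 s=0: VC-HIT | VC [11, 12, 31]
  [10] addr=0x5d blk=11 s=3: VC-HIT | VC [23, 12, 31]
  [11] addr=0x40 blk=8 s=0: L1-HIT | VC [23, 12, 31]
  [12] addr=0x66 blk=12 s=0: VC-HIT | VC [23, 8, 31]
  [13] addr=0xf8 blk=31 s=3: VC-HIT | VC [23, 8, 11]

VC = [23, 8, 11]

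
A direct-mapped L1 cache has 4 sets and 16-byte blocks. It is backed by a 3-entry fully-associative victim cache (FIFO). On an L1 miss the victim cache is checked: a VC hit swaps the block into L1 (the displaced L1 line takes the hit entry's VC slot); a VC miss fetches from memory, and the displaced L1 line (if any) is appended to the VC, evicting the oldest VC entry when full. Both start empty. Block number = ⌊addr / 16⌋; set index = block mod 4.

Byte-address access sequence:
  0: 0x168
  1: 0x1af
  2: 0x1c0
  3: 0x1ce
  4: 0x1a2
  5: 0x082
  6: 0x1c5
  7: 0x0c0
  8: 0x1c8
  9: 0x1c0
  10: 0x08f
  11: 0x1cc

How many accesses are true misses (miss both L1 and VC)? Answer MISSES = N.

0: 0x168 (blk 22, set 2) → MISS  vc=[]
1: 0x1af (blk 26, set 2) → MISS  vc=[22]
2: 0x1c0 (blk 28, set 0) → MISS  vc=[22]
3: 0x1ce (blk 28, set 0) → L1-HIT  vc=[22]
4: 0x1a2 (blk 26, set 2) → L1-HIT  vc=[22]
5: 0x82 (blk 8, set 0) → MISS  vc=[22, 28]
6: 0x1c5 (blk 28, set 0) → VC-HIT  vc=[22, 8]
7: 0xc0 (blk 12, set 0) → MISS  vc=[22, 8, 28]
8: 0x1c8 (blk 28, set 0) → VC-HIT  vc=[22, 8, 12]
9: 0x1c0 (blk 28, set 0) → L1-HIT  vc=[22, 8, 12]
10: 0x8f (blk 8, set 0) → VC-HIT  vc=[22, 28, 12]
11: 0x1cc (blk 28, set 0) → VC-HIT  vc=[22, 8, 12]

MISSES = 5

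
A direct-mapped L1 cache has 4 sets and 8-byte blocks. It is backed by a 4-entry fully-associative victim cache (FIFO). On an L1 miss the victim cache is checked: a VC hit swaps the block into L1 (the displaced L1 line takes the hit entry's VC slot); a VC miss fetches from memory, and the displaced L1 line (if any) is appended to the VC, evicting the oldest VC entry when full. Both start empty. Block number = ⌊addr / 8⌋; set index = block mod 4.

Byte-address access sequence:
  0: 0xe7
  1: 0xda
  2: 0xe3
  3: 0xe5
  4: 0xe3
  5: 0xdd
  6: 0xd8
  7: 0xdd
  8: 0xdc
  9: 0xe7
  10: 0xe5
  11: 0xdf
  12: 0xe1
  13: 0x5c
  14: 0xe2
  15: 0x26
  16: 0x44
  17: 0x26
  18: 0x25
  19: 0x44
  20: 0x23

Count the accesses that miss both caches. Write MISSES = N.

MISSES = 5

0: 0xe7 (blk 28, set 0) → MISS  vc=[]
1: 0xda (blk 27, set 3) → MISS  vc=[]
2: 0xe3 (blk 28, set 0) → L1-HIT  vc=[]
3: 0xe5 (blk 28, set 0) → L1-HIT  vc=[]
4: 0xe3 (blk 28, set 0) → L1-HIT  vc=[]
5: 0xdd (blk 27, set 3) → L1-HIT  vc=[]
6: 0xd8 (blk 27, set 3) → L1-HIT  vc=[]
7: 0xdd (blk 27, set 3) → L1-HIT  vc=[]
8: 0xdc (blk 27, set 3) → L1-HIT  vc=[]
9: 0xe7 (blk 28, set 0) → L1-HIT  vc=[]
10: 0xe5 (blk 28, set 0) → L1-HIT  vc=[]
11: 0xdf (blk 27, set 3) → L1-HIT  vc=[]
12: 0xe1 (blk 28, set 0) → L1-HIT  vc=[]
13: 0x5c (blk 11, set 3) → MISS  vc=[27]
14: 0xe2 (blk 28, set 0) → L1-HIT  vc=[27]
15: 0x26 (blk 4, set 0) → MISS  vc=[27, 28]
16: 0x44 (blk 8, set 0) → MISS  vc=[27, 28, 4]
17: 0x26 (blk 4, set 0) → VC-HIT  vc=[27, 28, 8]
18: 0x25 (blk 4, set 0) → L1-HIT  vc=[27, 28, 8]
19: 0x44 (blk 8, set 0) → VC-HIT  vc=[27, 28, 4]
20: 0x23 (blk 4, set 0) → VC-HIT  vc=[27, 28, 8]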